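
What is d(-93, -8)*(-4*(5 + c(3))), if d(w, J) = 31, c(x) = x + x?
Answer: -1364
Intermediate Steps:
c(x) = 2*x
d(-93, -8)*(-4*(5 + c(3))) = 31*(-4*(5 + 2*3)) = 31*(-4*(5 + 6)) = 31*(-4*11) = 31*(-44) = -1364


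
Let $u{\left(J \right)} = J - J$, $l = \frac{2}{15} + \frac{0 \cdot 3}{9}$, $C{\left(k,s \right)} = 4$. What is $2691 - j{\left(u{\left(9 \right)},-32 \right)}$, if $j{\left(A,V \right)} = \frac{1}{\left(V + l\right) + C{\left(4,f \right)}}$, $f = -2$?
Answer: $\frac{1124853}{418} \approx 2691.0$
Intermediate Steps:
$l = \frac{2}{15}$ ($l = 2 \cdot \frac{1}{15} + 0 \cdot \frac{1}{9} = \frac{2}{15} + 0 = \frac{2}{15} \approx 0.13333$)
$u{\left(J \right)} = 0$
$j{\left(A,V \right)} = \frac{1}{\frac{62}{15} + V}$ ($j{\left(A,V \right)} = \frac{1}{\left(V + \frac{2}{15}\right) + 4} = \frac{1}{\left(\frac{2}{15} + V\right) + 4} = \frac{1}{\frac{62}{15} + V}$)
$2691 - j{\left(u{\left(9 \right)},-32 \right)} = 2691 - \frac{15}{62 + 15 \left(-32\right)} = 2691 - \frac{15}{62 - 480} = 2691 - \frac{15}{-418} = 2691 - 15 \left(- \frac{1}{418}\right) = 2691 - - \frac{15}{418} = 2691 + \frac{15}{418} = \frac{1124853}{418}$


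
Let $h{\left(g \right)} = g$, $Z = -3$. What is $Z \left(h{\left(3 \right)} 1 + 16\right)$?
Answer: $-57$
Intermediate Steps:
$Z \left(h{\left(3 \right)} 1 + 16\right) = - 3 \left(3 \cdot 1 + 16\right) = - 3 \left(3 + 16\right) = \left(-3\right) 19 = -57$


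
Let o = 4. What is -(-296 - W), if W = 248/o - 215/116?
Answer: 41313/116 ≈ 356.15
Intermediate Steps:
W = 6977/116 (W = 248/4 - 215/116 = 248*(¼) - 215*1/116 = 62 - 215/116 = 6977/116 ≈ 60.147)
-(-296 - W) = -(-296 - 1*6977/116) = -(-296 - 6977/116) = -1*(-41313/116) = 41313/116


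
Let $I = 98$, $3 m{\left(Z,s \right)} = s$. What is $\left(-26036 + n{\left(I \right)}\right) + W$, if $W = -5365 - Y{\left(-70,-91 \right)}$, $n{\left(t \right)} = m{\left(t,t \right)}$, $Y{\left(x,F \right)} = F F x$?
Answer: $\frac{1644905}{3} \approx 5.483 \cdot 10^{5}$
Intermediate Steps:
$m{\left(Z,s \right)} = \frac{s}{3}$
$Y{\left(x,F \right)} = x F^{2}$ ($Y{\left(x,F \right)} = F^{2} x = x F^{2}$)
$n{\left(t \right)} = \frac{t}{3}$
$W = 574305$ ($W = -5365 - - 70 \left(-91\right)^{2} = -5365 - \left(-70\right) 8281 = -5365 - -579670 = -5365 + 579670 = 574305$)
$\left(-26036 + n{\left(I \right)}\right) + W = \left(-26036 + \frac{1}{3} \cdot 98\right) + 574305 = \left(-26036 + \frac{98}{3}\right) + 574305 = - \frac{78010}{3} + 574305 = \frac{1644905}{3}$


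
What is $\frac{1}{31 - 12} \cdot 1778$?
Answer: $\frac{1778}{19} \approx 93.579$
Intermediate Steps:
$\frac{1}{31 - 12} \cdot 1778 = \frac{1}{19} \cdot 1778 = \frac{1778}{19}$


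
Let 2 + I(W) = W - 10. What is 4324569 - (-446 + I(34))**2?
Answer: 4144793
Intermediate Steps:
I(W) = -12 + W (I(W) = -2 + (W - 10) = -2 + (-10 + W) = -12 + W)
4324569 - (-446 + I(34))**2 = 4324569 - (-446 + (-12 + 34))**2 = 4324569 - (-446 + 22)**2 = 4324569 - 1*(-424)**2 = 4324569 - 1*179776 = 4324569 - 179776 = 4144793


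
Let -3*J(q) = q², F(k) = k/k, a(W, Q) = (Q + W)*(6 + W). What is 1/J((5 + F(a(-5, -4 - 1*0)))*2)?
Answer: -1/48 ≈ -0.020833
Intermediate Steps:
a(W, Q) = (6 + W)*(Q + W)
F(k) = 1
J(q) = -q²/3
1/J((5 + F(a(-5, -4 - 1*0)))*2) = 1/(-4*(5 + 1)²/3) = 1/(-(6*2)²/3) = 1/(-⅓*12²) = 1/(-⅓*144) = 1/(-48) = -1/48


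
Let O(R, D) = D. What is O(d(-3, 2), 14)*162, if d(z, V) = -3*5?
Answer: 2268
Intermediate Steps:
d(z, V) = -15
O(d(-3, 2), 14)*162 = 14*162 = 2268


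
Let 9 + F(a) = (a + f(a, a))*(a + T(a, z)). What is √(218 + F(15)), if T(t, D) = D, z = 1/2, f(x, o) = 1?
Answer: √457 ≈ 21.378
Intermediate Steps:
z = ½ (z = 1*(½) = ½ ≈ 0.50000)
F(a) = -9 + (1 + a)*(½ + a) (F(a) = -9 + (a + 1)*(a + ½) = -9 + (1 + a)*(½ + a))
√(218 + F(15)) = √(218 + (-17/2 + 15² + (3/2)*15)) = √(218 + (-17/2 + 225 + 45/2)) = √(218 + 239) = √457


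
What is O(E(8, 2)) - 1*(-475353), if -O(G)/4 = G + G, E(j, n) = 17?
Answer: 475217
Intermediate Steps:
O(G) = -8*G (O(G) = -4*(G + G) = -8*G)
O(E(8, 2)) - 1*(-475353) = -8*17 - 1*(-475353) = -136 + 475353 = 475217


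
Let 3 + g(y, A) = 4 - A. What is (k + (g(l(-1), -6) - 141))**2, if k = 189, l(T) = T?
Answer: 3025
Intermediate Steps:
g(y, A) = 1 - A (g(y, A) = -3 + (4 - A) = 1 - A)
(k + (g(l(-1), -6) - 141))**2 = (189 + ((1 - 1*(-6)) - 141))**2 = (189 + ((1 + 6) - 141))**2 = (189 + (7 - 141))**2 = (189 - 134)**2 = 55**2 = 3025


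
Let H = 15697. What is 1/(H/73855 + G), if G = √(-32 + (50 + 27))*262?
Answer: -1159301935/16849029668608691 + 4287284965650*√5/16849029668608691 ≈ 0.00056890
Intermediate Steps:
G = 786*√5 (G = √(-32 + 77)*262 = √45*262 = (3*√5)*262 = 786*√5 ≈ 1757.5)
1/(H/73855 + G) = 1/(15697/73855 + 786*√5)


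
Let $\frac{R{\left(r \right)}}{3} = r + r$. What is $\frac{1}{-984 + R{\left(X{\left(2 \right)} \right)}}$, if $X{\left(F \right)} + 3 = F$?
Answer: $- \frac{1}{990} \approx -0.0010101$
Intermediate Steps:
$X{\left(F \right)} = -3 + F$
$R{\left(r \right)} = 6 r$ ($R{\left(r \right)} = 3 \left(r + r\right) = 3 \cdot 2 r = 6 r$)
$\frac{1}{-984 + R{\left(X{\left(2 \right)} \right)}} = \frac{1}{-984 + 6 \left(-3 + 2\right)} = \frac{1}{-984 + 6 \left(-1\right)} = \frac{1}{-984 - 6} = \frac{1}{-990} = - \frac{1}{990}$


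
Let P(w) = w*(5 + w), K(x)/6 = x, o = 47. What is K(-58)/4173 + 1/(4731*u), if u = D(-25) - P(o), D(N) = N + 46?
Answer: -1329734099/15945329283 ≈ -0.083393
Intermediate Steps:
D(N) = 46 + N
K(x) = 6*x
u = -2423 (u = (46 - 25) - 47*(5 + 47) = 21 - 47*52 = 21 - 1*2444 = 21 - 2444 = -2423)
K(-58)/4173 + 1/(4731*u) = (6*(-58))/4173 + 1/(4731*(-2423)) = -348*1/4173 + (1/4731)*(-1/2423) = -116/1391 - 1/11463213 = -1329734099/15945329283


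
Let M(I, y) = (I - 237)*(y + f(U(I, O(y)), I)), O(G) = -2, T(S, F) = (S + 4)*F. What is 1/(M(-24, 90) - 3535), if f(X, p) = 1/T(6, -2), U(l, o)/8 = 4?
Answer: -20/540239 ≈ -3.7021e-5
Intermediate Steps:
T(S, F) = F*(4 + S) (T(S, F) = (4 + S)*F = F*(4 + S))
U(l, o) = 32 (U(l, o) = 8*4 = 32)
f(X, p) = -1/20 (f(X, p) = 1/(-2*(4 + 6)) = 1/(-2*10) = 1/(-20) = -1/20)
M(I, y) = (-237 + I)*(-1/20 + y) (M(I, y) = (I - 237)*(y - 1/20) = (-237 + I)*(-1/20 + y))
1/(M(-24, 90) - 3535) = 1/((237/20 - 237*90 - 1/20*(-24) - 24*90) - 3535) = 1/((237/20 - 21330 + 6/5 - 2160) - 3535) = 1/(-469539/20 - 3535) = 1/(-540239/20) = -20/540239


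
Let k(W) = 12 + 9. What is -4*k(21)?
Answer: -84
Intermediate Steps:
k(W) = 21
-4*k(21) = -4*21 = -84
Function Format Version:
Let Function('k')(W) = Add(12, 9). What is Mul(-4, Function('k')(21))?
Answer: -84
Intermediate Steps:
Function('k')(W) = 21
Mul(-4, Function('k')(21)) = Mul(-4, 21) = -84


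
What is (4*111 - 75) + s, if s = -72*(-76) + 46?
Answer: 5887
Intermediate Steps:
s = 5518 (s = 5472 + 46 = 5518)
(4*111 - 75) + s = (4*111 - 75) + 5518 = (444 - 75) + 5518 = 369 + 5518 = 5887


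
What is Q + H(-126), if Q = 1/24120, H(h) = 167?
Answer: 4028041/24120 ≈ 167.00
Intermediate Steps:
Q = 1/24120 ≈ 4.1459e-5
Q + H(-126) = 1/24120 + 167 = 4028041/24120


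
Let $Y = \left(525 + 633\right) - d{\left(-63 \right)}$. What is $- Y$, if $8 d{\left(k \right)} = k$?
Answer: $- \frac{9327}{8} \approx -1165.9$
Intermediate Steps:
$d{\left(k \right)} = \frac{k}{8}$
$Y = \frac{9327}{8}$ ($Y = \left(525 + 633\right) - \frac{1}{8} \left(-63\right) = 1158 - - \frac{63}{8} = 1158 + \frac{63}{8} = \frac{9327}{8} \approx 1165.9$)
$- Y = \left(-1\right) \frac{9327}{8} = - \frac{9327}{8}$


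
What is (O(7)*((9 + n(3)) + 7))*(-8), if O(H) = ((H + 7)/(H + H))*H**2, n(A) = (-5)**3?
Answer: 42728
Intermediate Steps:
n(A) = -125
O(H) = H*(7 + H)/2 (O(H) = ((7 + H)/((2*H)))*H**2 = ((7 + H)*(1/(2*H)))*H**2 = ((7 + H)/(2*H))*H**2 = H*(7 + H)/2)
(O(7)*((9 + n(3)) + 7))*(-8) = (((1/2)*7*(7 + 7))*((9 - 125) + 7))*(-8) = (((1/2)*7*14)*(-116 + 7))*(-8) = (49*(-109))*(-8) = -5341*(-8) = 42728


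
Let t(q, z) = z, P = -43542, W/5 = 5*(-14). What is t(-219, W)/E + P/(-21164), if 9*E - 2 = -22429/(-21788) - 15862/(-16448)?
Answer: -165478644602497/210354212926 ≈ -786.67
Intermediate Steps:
W = -350 (W = 5*(5*(-14)) = 5*(-70) = -350)
E = 19878493/44796128 (E = 2/9 + (-22429/(-21788) - 15862/(-16448))/9 = 2/9 + (-22429*(-1/21788) - 15862*(-1/16448))/9 = 2/9 + (22429/21788 + 7931/8224)/9 = 2/9 + (1/9)*(89314181/44796128) = 2/9 + 89314181/403165152 = 19878493/44796128 ≈ 0.44375)
t(-219, W)/E + P/(-21164) = -350/19878493/44796128 - 43542/(-21164) = -350*44796128/19878493 - 43542*(-1/21164) = -15678644800/19878493 + 21771/10582 = -165478644602497/210354212926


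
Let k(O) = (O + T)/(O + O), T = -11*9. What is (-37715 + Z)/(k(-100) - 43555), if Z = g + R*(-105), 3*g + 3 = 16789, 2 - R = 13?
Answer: 18578800/26132403 ≈ 0.71095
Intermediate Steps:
R = -11 (R = 2 - 1*13 = 2 - 13 = -11)
g = 16786/3 (g = -1 + (⅓)*16789 = -1 + 16789/3 = 16786/3 ≈ 5595.3)
T = -99
Z = 20251/3 (Z = 16786/3 - 11*(-105) = 16786/3 + 1155 = 20251/3 ≈ 6750.3)
k(O) = (-99 + O)/(2*O) (k(O) = (O - 99)/(O + O) = (-99 + O)/((2*O)) = (-99 + O)*(1/(2*O)) = (-99 + O)/(2*O))
(-37715 + Z)/(k(-100) - 43555) = (-37715 + 20251/3)/((½)*(-99 - 100)/(-100) - 43555) = -92894/(3*((½)*(-1/100)*(-199) - 43555)) = -92894/(3*(199/200 - 43555)) = -92894/(3*(-8710801/200)) = -92894/3*(-200/8710801) = 18578800/26132403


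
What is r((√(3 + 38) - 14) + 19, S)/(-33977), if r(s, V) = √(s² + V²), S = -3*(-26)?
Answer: -√(6150 + 10*√41)/33977 ≈ -0.0023201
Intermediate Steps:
S = 78
r(s, V) = √(V² + s²)
r((√(3 + 38) - 14) + 19, S)/(-33977) = √(78² + ((√(3 + 38) - 14) + 19)²)/(-33977) = √(6084 + ((√41 - 14) + 19)²)*(-1/33977) = √(6084 + ((-14 + √41) + 19)²)*(-1/33977) = √(6084 + (5 + √41)²)*(-1/33977) = -√(6084 + (5 + √41)²)/33977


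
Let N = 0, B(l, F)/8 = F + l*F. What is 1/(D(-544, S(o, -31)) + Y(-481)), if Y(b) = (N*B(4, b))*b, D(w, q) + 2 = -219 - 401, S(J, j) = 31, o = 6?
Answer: -1/622 ≈ -0.0016077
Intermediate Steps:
B(l, F) = 8*F + 8*F*l (B(l, F) = 8*(F + l*F) = 8*(F + F*l) = 8*F + 8*F*l)
D(w, q) = -622 (D(w, q) = -2 + (-219 - 401) = -2 - 620 = -622)
Y(b) = 0 (Y(b) = (0*(8*b*(1 + 4)))*b = (0*(8*b*5))*b = (0*(40*b))*b = 0*b = 0)
1/(D(-544, S(o, -31)) + Y(-481)) = 1/(-622 + 0) = 1/(-622) = -1/622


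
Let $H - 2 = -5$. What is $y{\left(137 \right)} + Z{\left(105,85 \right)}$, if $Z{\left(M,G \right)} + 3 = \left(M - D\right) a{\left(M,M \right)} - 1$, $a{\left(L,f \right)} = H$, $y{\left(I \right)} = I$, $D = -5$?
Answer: $-197$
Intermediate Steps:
$H = -3$ ($H = 2 - 5 = -3$)
$a{\left(L,f \right)} = -3$
$Z{\left(M,G \right)} = -19 - 3 M$ ($Z{\left(M,G \right)} = -3 + \left(\left(M - -5\right) \left(-3\right) - 1\right) = -3 + \left(\left(M + 5\right) \left(-3\right) - 1\right) = -3 + \left(\left(5 + M\right) \left(-3\right) - 1\right) = -3 - \left(16 + 3 M\right) = -19 - 3 M$)
$y{\left(137 \right)} + Z{\left(105,85 \right)} = 137 - 334 = -197$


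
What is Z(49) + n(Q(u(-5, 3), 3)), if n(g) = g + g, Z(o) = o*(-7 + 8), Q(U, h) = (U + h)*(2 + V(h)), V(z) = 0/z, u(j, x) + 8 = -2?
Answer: 21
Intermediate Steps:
u(j, x) = -10 (u(j, x) = -8 - 2 = -10)
V(z) = 0
Q(U, h) = 2*U + 2*h (Q(U, h) = (U + h)*(2 + 0) = (U + h)*2 = 2*U + 2*h)
Z(o) = o (Z(o) = o*1 = o)
n(g) = 2*g
Z(49) + n(Q(u(-5, 3), 3)) = 49 + 2*(2*(-10) + 2*3) = 49 + 2*(-20 + 6) = 49 + 2*(-14) = 49 - 28 = 21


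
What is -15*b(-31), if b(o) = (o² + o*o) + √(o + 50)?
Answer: -28830 - 15*√19 ≈ -28895.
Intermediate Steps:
b(o) = √(50 + o) + 2*o² (b(o) = (o² + o²) + √(50 + o) = 2*o² + √(50 + o) = √(50 + o) + 2*o²)
-15*b(-31) = -15*(√(50 - 31) + 2*(-31)²) = -15*(√19 + 2*961) = -15*(√19 + 1922) = -15*(1922 + √19) = -28830 - 15*√19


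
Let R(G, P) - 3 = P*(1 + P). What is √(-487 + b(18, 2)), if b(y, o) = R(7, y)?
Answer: I*√142 ≈ 11.916*I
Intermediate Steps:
R(G, P) = 3 + P*(1 + P)
b(y, o) = 3 + y + y²
√(-487 + b(18, 2)) = √(-487 + (3 + 18 + 18²)) = √(-487 + (3 + 18 + 324)) = √(-487 + 345) = √(-142) = I*√142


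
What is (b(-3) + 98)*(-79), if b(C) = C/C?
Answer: -7821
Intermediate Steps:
b(C) = 1
(b(-3) + 98)*(-79) = (1 + 98)*(-79) = 99*(-79) = -7821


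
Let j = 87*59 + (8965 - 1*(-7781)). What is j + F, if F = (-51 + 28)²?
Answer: 22408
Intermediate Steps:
F = 529 (F = (-23)² = 529)
j = 21879 (j = 5133 + (8965 + 7781) = 5133 + 16746 = 21879)
j + F = 21879 + 529 = 22408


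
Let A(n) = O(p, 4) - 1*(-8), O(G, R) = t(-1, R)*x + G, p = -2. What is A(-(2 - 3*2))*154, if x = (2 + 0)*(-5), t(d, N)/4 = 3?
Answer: -17556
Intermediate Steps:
t(d, N) = 12 (t(d, N) = 4*3 = 12)
x = -10 (x = 2*(-5) = -10)
O(G, R) = -120 + G (O(G, R) = 12*(-10) + G = -120 + G)
A(n) = -114 (A(n) = (-120 - 2) - 1*(-8) = -122 + 8 = -114)
A(-(2 - 3*2))*154 = -114*154 = -17556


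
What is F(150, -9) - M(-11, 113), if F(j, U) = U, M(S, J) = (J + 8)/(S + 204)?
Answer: -1858/193 ≈ -9.6269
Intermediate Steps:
M(S, J) = (8 + J)/(204 + S)
F(150, -9) - M(-11, 113) = -9 - (8 + 113)/(204 - 11) = -9 - 121/193 = -1858/193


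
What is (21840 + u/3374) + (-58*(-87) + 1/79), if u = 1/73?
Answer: 523144216569/19457858 ≈ 26886.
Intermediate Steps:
u = 1/73 ≈ 0.013699
(21840 + u/3374) + (-58*(-87) + 1/79) = (21840 + (1/73)/3374) + (-58*(-87) + 1/79) = (21840 + (1/73)*(1/3374)) + (5046 + 1/79) = (21840 + 1/246302) + 398635/79 = 5379235681/246302 + 398635/79 = 523144216569/19457858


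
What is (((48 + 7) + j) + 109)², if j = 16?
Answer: 32400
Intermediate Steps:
(((48 + 7) + j) + 109)² = (((48 + 7) + 16) + 109)² = ((55 + 16) + 109)² = (71 + 109)² = 180² = 32400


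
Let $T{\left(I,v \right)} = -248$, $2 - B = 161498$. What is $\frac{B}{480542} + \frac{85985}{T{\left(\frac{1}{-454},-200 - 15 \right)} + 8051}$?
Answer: $\frac{20029625291}{1874834613} \approx 10.683$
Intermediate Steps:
$B = -161496$ ($B = 2 - 161498 = -161496$)
$\frac{B}{480542} + \frac{85985}{T{\left(\frac{1}{-454},-200 - 15 \right)} + 8051} = - \frac{161496}{480542} + \frac{85985}{-248 + 8051} = \left(-161496\right) \frac{1}{480542} + \frac{85985}{7803} = - \frac{80748}{240271} + 85985 \cdot \frac{1}{7803} = - \frac{80748}{240271} + \frac{85985}{7803} = \frac{20029625291}{1874834613}$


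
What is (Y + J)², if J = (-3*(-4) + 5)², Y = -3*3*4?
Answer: 64009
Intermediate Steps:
Y = -36 (Y = -9*4 = -36)
J = 289 (J = (12 + 5)² = 17² = 289)
(Y + J)² = (-36 + 289)² = 253² = 64009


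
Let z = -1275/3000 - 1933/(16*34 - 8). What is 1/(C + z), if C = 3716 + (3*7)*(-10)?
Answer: 670/2346319 ≈ 0.00028555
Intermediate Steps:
z = -2701/670 (z = -1275*1/3000 - 1933/(544 - 8) = -17/40 - 1933/536 = -2701/670 ≈ -4.0313)
C = 3506 (C = 3716 + 21*(-10) = 3716 - 210 = 3506)
1/(C + z) = 1/(3506 - 2701/670) = 1/(2346319/670) = 670/2346319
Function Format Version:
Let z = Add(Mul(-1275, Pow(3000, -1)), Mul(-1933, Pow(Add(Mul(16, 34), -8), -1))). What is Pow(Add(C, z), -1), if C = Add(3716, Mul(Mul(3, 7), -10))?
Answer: Rational(670, 2346319) ≈ 0.00028555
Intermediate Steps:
z = Rational(-2701, 670) (z = Add(Mul(-1275, Rational(1, 3000)), Mul(-1933, Pow(Add(544, -8), -1))) = Add(Rational(-17, 40), Mul(-1933, Pow(536, -1))) = Add(Rational(-17, 40), Mul(-1933, Rational(1, 536))) = Add(Rational(-17, 40), Rational(-1933, 536)) = Rational(-2701, 670) ≈ -4.0313)
C = 3506 (C = Add(3716, Mul(21, -10)) = Add(3716, -210) = 3506)
Pow(Add(C, z), -1) = Pow(Add(3506, Rational(-2701, 670)), -1) = Pow(Rational(2346319, 670), -1) = Rational(670, 2346319)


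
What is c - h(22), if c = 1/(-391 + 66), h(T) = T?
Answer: -7151/325 ≈ -22.003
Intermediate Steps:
c = -1/325 (c = 1/(-325) = -1/325 ≈ -0.0030769)
c - h(22) = -1/325 - 1*22 = -1/325 - 22 = -7151/325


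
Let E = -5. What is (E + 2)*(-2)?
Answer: 6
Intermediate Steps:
(E + 2)*(-2) = (-5 + 2)*(-2) = -3*(-2) = 6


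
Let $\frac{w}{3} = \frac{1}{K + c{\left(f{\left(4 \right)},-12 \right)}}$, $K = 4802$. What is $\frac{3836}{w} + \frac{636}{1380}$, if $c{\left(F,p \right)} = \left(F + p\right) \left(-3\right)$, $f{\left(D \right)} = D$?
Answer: $\frac{2128941799}{345} \approx 6.1708 \cdot 10^{6}$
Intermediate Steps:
$c{\left(F,p \right)} = - 3 F - 3 p$
$w = \frac{3}{4826}$ ($w = \frac{3}{4802 - -24} = \frac{3}{4802 + \left(-12 + 36\right)} = \frac{3}{4802 + 24} = \frac{3}{4826} \approx 0.00062163$)
$\frac{3836}{w} + \frac{636}{1380} = \frac{3836}{\frac{3}{4826}} + \frac{636}{1380} = 3836 \cdot \frac{4826}{3} + 636 \cdot \frac{1}{1380} = \frac{18512536}{3} + \frac{53}{115} = \frac{2128941799}{345}$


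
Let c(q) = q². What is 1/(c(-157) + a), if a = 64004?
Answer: 1/88653 ≈ 1.1280e-5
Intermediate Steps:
1/(c(-157) + a) = 1/((-157)² + 64004) = 1/(24649 + 64004) = 1/88653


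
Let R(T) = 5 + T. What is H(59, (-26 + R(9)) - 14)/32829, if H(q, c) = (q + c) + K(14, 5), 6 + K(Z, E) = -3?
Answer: 8/10943 ≈ 0.00073106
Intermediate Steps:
K(Z, E) = -9 (K(Z, E) = -6 - 3 = -9)
H(q, c) = -9 + c + q (H(q, c) = (q + c) - 9 = (c + q) - 9 = -9 + c + q)
H(59, (-26 + R(9)) - 14)/32829 = (-9 + ((-26 + (5 + 9)) - 14) + 59)/32829 = (-9 + ((-26 + 14) - 14) + 59)*(1/32829) = (-9 + (-12 - 14) + 59)*(1/32829) = (-9 - 26 + 59)*(1/32829) = 24*(1/32829) = 8/10943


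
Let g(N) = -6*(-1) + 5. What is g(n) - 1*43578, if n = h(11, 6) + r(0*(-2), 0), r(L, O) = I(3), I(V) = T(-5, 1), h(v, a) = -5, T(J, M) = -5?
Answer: -43567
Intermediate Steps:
I(V) = -5
r(L, O) = -5
n = -10 (n = -5 - 5 = -10)
g(N) = 11 (g(N) = 6 + 5 = 11)
g(n) - 1*43578 = 11 - 1*43578 = 11 - 43578 = -43567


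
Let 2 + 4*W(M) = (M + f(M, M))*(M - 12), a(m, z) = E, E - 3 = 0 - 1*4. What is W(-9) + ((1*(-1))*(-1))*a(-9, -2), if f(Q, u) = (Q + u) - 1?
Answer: 291/2 ≈ 145.50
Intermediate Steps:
E = -1 (E = 3 + (0 - 1*4) = 3 + (0 - 4) = 3 - 4 = -1)
a(m, z) = -1
f(Q, u) = -1 + Q + u
W(M) = -½ + (-1 + 3*M)*(-12 + M)/4 (W(M) = -½ + ((M + (-1 + M + M))*(M - 12))/4 = -½ + ((M + (-1 + 2*M))*(-12 + M))/4 = -½ + ((-1 + 3*M)*(-12 + M))/4 = -½ + (-1 + 3*M)*(-12 + M)/4)
W(-9) + ((1*(-1))*(-1))*a(-9, -2) = (5/2 - 37/4*(-9) + (¾)*(-9)²) + ((1*(-1))*(-1))*(-1) = (5/2 + 333/4 + (¾)*81) - 1*(-1)*(-1) = (5/2 + 333/4 + 243/4) + 1*(-1) = 293/2 - 1 = 291/2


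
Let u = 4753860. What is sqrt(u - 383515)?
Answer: sqrt(4370345) ≈ 2090.5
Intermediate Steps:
sqrt(u - 383515) = sqrt(4753860 - 383515) = sqrt(4370345)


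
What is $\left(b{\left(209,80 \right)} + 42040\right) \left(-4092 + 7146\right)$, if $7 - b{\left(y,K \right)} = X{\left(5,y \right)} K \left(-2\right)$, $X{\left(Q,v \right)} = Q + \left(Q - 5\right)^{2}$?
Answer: $130854738$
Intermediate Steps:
$X{\left(Q,v \right)} = Q + \left(-5 + Q\right)^{2}$
$b{\left(y,K \right)} = 7 + 10 K$ ($b{\left(y,K \right)} = 7 - \left(5 + \left(-5 + 5\right)^{2}\right) K \left(-2\right) = 7 - \left(5 + 0^{2}\right) K \left(-2\right) = 7 - \left(5 + 0\right) K \left(-2\right) = 7 - 5 K \left(-2\right) = 7 - - 10 K = 7 + 10 K$)
$\left(b{\left(209,80 \right)} + 42040\right) \left(-4092 + 7146\right) = \left(\left(7 + 10 \cdot 80\right) + 42040\right) \left(-4092 + 7146\right) = \left(\left(7 + 800\right) + 42040\right) 3054 = \left(807 + 42040\right) 3054 = 42847 \cdot 3054 = 130854738$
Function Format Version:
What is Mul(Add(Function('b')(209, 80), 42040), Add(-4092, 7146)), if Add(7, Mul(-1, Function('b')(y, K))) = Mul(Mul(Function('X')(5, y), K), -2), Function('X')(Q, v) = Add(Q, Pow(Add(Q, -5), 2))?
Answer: 130854738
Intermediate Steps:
Function('X')(Q, v) = Add(Q, Pow(Add(-5, Q), 2))
Function('b')(y, K) = Add(7, Mul(10, K)) (Function('b')(y, K) = Add(7, Mul(-1, Mul(Mul(Add(5, Pow(Add(-5, 5), 2)), K), -2))) = Add(7, Mul(-1, Mul(Mul(Add(5, Pow(0, 2)), K), -2))) = Add(7, Mul(-1, Mul(Mul(Add(5, 0), K), -2))) = Add(7, Mul(-1, Mul(Mul(5, K), -2))) = Add(7, Mul(-1, Mul(-10, K))) = Add(7, Mul(10, K)))
Mul(Add(Function('b')(209, 80), 42040), Add(-4092, 7146)) = Mul(Add(Add(7, Mul(10, 80)), 42040), Add(-4092, 7146)) = Mul(Add(Add(7, 800), 42040), 3054) = Mul(Add(807, 42040), 3054) = Mul(42847, 3054) = 130854738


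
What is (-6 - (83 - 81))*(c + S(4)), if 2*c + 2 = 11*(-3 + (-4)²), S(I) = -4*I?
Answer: -436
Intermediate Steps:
c = 141/2 (c = -1 + (11*(-3 + (-4)²))/2 = -1 + (11*(-3 + 16))/2 = -1 + (11*13)/2 = -1 + (½)*143 = -1 + 143/2 = 141/2 ≈ 70.500)
(-6 - (83 - 81))*(c + S(4)) = (-6 - (83 - 81))*(141/2 - 4*4) = (-6 - 1*2)*(141/2 - 16) = (-6 - 2)*(109/2) = -8*109/2 = -436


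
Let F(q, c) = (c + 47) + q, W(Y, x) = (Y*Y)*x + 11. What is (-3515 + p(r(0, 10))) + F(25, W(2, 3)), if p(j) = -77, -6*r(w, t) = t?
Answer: -3497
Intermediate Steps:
r(w, t) = -t/6
W(Y, x) = 11 + x*Y² (W(Y, x) = Y²*x + 11 = x*Y² + 11 = 11 + x*Y²)
F(q, c) = 47 + c + q (F(q, c) = (47 + c) + q = 47 + c + q)
(-3515 + p(r(0, 10))) + F(25, W(2, 3)) = (-3515 - 77) + (47 + (11 + 3*2²) + 25) = -3592 + (47 + (11 + 3*4) + 25) = -3592 + (47 + (11 + 12) + 25) = -3592 + (47 + 23 + 25) = -3592 + 95 = -3497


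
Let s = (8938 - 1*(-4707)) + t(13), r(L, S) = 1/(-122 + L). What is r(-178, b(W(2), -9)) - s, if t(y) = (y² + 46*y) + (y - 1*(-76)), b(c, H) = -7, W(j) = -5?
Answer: -4350301/300 ≈ -14501.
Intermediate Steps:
t(y) = 76 + y² + 47*y (t(y) = (y² + 46*y) + (y + 76) = (y² + 46*y) + (76 + y) = 76 + y² + 47*y)
s = 14501 (s = (8938 - 1*(-4707)) + (76 + 13² + 47*13) = (8938 + 4707) + (76 + 169 + 611) = 13645 + 856 = 14501)
r(-178, b(W(2), -9)) - s = 1/(-122 - 178) - 1*14501 = 1/(-300) - 14501 = -1/300 - 14501 = -4350301/300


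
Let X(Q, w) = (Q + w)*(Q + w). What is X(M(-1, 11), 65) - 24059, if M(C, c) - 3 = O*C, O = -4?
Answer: -18875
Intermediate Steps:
M(C, c) = 3 - 4*C
X(Q, w) = (Q + w)²
X(M(-1, 11), 65) - 24059 = ((3 - 4*(-1)) + 65)² - 24059 = ((3 + 4) + 65)² - 24059 = (7 + 65)² - 24059 = 72² - 24059 = 5184 - 24059 = -18875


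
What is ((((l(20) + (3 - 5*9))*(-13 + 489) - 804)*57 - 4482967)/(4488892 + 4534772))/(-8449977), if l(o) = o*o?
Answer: -5184461/76249753255728 ≈ -6.7993e-8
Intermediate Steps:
l(o) = o**2
((((l(20) + (3 - 5*9))*(-13 + 489) - 804)*57 - 4482967)/(4488892 + 4534772))/(-8449977) = ((((20**2 + (3 - 5*9))*(-13 + 489) - 804)*57 - 4482967)/(4488892 + 4534772))/(-8449977) = ((((400 + (3 - 45))*476 - 804)*57 - 4482967)/9023664)*(-1/8449977) = ((((400 - 42)*476 - 804)*57 - 4482967)*(1/9023664))*(-1/8449977) = (((358*476 - 804)*57 - 4482967)*(1/9023664))*(-1/8449977) = (((170408 - 804)*57 - 4482967)*(1/9023664))*(-1/8449977) = ((169604*57 - 4482967)*(1/9023664))*(-1/8449977) = ((9667428 - 4482967)*(1/9023664))*(-1/8449977) = (5184461*(1/9023664))*(-1/8449977) = (5184461/9023664)*(-1/8449977) = -5184461/76249753255728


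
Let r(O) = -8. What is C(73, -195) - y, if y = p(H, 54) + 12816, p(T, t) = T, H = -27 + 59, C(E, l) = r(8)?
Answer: -12856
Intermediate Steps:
C(E, l) = -8
H = 32
y = 12848 (y = 32 + 12816 = 12848)
C(73, -195) - y = -8 - 1*12848 = -8 - 12848 = -12856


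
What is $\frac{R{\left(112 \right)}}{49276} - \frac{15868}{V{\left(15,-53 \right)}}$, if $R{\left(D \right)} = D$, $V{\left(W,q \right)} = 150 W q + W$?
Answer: $\frac{198816472}{1468855965} \approx 0.13535$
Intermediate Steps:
$V{\left(W,q \right)} = W + 150 W q$ ($V{\left(W,q \right)} = 150 W q + W = W + 150 W q$)
$\frac{R{\left(112 \right)}}{49276} - \frac{15868}{V{\left(15,-53 \right)}} = \frac{112}{49276} - \frac{15868}{15 \left(1 + 150 \left(-53\right)\right)} = 112 \cdot \frac{1}{49276} - \frac{15868}{15 \left(1 - 7950\right)} = \frac{28}{12319} - \frac{15868}{15 \left(-7949\right)} = \frac{28}{12319} - \frac{15868}{-119235} = \frac{28}{12319} - - \frac{15868}{119235} = \frac{28}{12319} + \frac{15868}{119235} = \frac{198816472}{1468855965}$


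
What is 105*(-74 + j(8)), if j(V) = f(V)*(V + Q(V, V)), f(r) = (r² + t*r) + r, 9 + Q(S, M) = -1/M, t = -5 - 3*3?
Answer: -3045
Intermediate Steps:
t = -14 (t = -5 - 9 = -14)
Q(S, M) = -9 - 1/M
f(r) = r² - 13*r (f(r) = (r² - 14*r) + r = r² - 13*r)
j(V) = V*(-13 + V)*(-9 + V - 1/V) (j(V) = (V*(-13 + V))*(V + (-9 - 1/V)) = (V*(-13 + V))*(-9 + V - 1/V) = V*(-13 + V)*(-9 + V - 1/V))
105*(-74 + j(8)) = 105*(-74 + (-1 + 8*(-9 + 8))*(-13 + 8)) = 105*(-74 + (-1 + 8*(-1))*(-5)) = 105*(-74 + (-1 - 8)*(-5)) = 105*(-74 - 9*(-5)) = 105*(-74 + 45) = 105*(-29) = -3045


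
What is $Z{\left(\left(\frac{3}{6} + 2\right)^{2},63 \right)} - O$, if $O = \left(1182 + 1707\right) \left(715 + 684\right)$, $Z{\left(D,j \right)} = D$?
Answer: $- \frac{16166819}{4} \approx -4.0417 \cdot 10^{6}$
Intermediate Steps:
$O = 4041711$ ($O = 2889 \cdot 1399 = 4041711$)
$Z{\left(\left(\frac{3}{6} + 2\right)^{2},63 \right)} - O = \left(\frac{3}{6} + 2\right)^{2} - 4041711 = \left(3 \cdot \frac{1}{6} + 2\right)^{2} - 4041711 = \left(\frac{1}{2} + 2\right)^{2} - 4041711 = \left(\frac{5}{2}\right)^{2} - 4041711 = \frac{25}{4} - 4041711 = - \frac{16166819}{4}$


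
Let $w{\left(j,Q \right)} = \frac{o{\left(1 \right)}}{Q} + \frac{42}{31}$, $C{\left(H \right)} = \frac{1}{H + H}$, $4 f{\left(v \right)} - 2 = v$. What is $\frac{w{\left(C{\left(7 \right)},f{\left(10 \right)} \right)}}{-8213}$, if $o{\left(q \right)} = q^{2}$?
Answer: $- \frac{157}{763809} \approx -0.00020555$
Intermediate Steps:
$f{\left(v \right)} = \frac{1}{2} + \frac{v}{4}$
$C{\left(H \right)} = \frac{1}{2 H}$
$w{\left(j,Q \right)} = \frac{42}{31} + \frac{1}{Q}$ ($w{\left(j,Q \right)} = \frac{1^{2}}{Q} + \frac{42}{31} = 1 \frac{1}{Q} + 42 \cdot \frac{1}{31} = \frac{1}{Q} + \frac{42}{31} = \frac{42}{31} + \frac{1}{Q}$)
$\frac{w{\left(C{\left(7 \right)},f{\left(10 \right)} \right)}}{-8213} = \frac{\frac{42}{31} + \frac{1}{\frac{1}{2} + \frac{1}{4} \cdot 10}}{-8213} = \left(\frac{42}{31} + \frac{1}{\frac{1}{2} + \frac{5}{2}}\right) \left(- \frac{1}{8213}\right) = \left(\frac{42}{31} + \frac{1}{3}\right) \left(- \frac{1}{8213}\right) = \frac{157}{93} \left(- \frac{1}{8213}\right) = - \frac{157}{763809}$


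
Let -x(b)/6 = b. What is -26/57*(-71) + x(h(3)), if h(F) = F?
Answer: 820/57 ≈ 14.386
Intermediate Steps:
x(b) = -6*b
-26/57*(-71) + x(h(3)) = -26/57*(-71) - 6*3 = -26*1/57*(-71) - 18 = -26/57*(-71) - 18 = 1846/57 - 18 = 820/57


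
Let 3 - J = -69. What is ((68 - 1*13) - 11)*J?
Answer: 3168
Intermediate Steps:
J = 72 (J = 3 - 1*(-69) = 3 + 69 = 72)
((68 - 1*13) - 11)*J = ((68 - 1*13) - 11)*72 = ((68 - 13) - 11)*72 = (55 - 11)*72 = 44*72 = 3168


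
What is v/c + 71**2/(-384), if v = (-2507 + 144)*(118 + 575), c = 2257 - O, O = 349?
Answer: -17734469/20352 ≈ -871.39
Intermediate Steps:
c = 1908 (c = 2257 - 1*349 = 2257 - 349 = 1908)
v = -1637559 (v = -2363*693 = -1637559)
v/c + 71**2/(-384) = -1637559/1908 + 71**2/(-384) = -1637559*1/1908 + 5041*(-1/384) = -181951/212 - 5041/384 = -17734469/20352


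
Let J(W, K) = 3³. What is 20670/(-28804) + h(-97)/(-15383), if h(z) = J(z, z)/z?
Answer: -15420991731/21489958702 ≈ -0.71759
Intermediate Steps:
J(W, K) = 27
h(z) = 27/z
20670/(-28804) + h(-97)/(-15383) = 20670/(-28804) + (27/(-97))/(-15383) = 20670*(-1/28804) + (27*(-1/97))*(-1/15383) = -10335/14402 - 27/97*(-1/15383) = -10335/14402 + 27/1492151 = -15420991731/21489958702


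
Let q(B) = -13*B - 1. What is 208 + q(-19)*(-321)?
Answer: -78758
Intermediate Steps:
q(B) = -1 - 13*B
208 + q(-19)*(-321) = 208 + (-1 - 13*(-19))*(-321) = 208 + (-1 + 247)*(-321) = 208 + 246*(-321) = 208 - 78966 = -78758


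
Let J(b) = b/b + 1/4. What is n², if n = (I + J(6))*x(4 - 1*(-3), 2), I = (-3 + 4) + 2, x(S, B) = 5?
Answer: 7225/16 ≈ 451.56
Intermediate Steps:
I = 3 (I = 1 + 2 = 3)
J(b) = 5/4 (J(b) = 1 + 1*(¼) = 1 + ¼ = 5/4)
n = 85/4 (n = (3 + 5/4)*5 = (17/4)*5 = 85/4 ≈ 21.250)
n² = (85/4)² = 7225/16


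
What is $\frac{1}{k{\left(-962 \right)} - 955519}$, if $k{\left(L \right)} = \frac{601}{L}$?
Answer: $- \frac{962}{919209879} \approx -1.0466 \cdot 10^{-6}$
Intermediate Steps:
$\frac{1}{k{\left(-962 \right)} - 955519} = \frac{1}{\frac{601}{-962} - 955519} = \frac{1}{601 \left(- \frac{1}{962}\right) - 955519} = \frac{1}{- \frac{601}{962} - 955519} = \frac{1}{- \frac{919209879}{962}} = - \frac{962}{919209879}$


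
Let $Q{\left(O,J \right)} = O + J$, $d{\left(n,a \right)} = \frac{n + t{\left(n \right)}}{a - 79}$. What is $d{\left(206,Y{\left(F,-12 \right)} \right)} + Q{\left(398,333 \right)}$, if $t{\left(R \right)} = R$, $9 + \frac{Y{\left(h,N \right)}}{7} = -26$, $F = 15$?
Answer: $\frac{59108}{81} \approx 729.73$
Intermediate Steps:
$Y{\left(h,N \right)} = -245$ ($Y{\left(h,N \right)} = -63 + 7 \left(-26\right) = -63 - 182 = -245$)
$d{\left(n,a \right)} = \frac{2 n}{-79 + a}$ ($d{\left(n,a \right)} = \frac{n + n}{a - 79} = \frac{2 n}{-79 + a}$)
$Q{\left(O,J \right)} = J + O$
$d{\left(206,Y{\left(F,-12 \right)} \right)} + Q{\left(398,333 \right)} = 2 \cdot 206 \frac{1}{-79 - 245} + \left(333 + 398\right) = 2 \cdot 206 \frac{1}{-324} + 731 = 2 \cdot 206 \left(- \frac{1}{324}\right) + 731 = - \frac{103}{81} + 731 = \frac{59108}{81}$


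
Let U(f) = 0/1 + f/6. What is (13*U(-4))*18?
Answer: -156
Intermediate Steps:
U(f) = f/6 (U(f) = 0*1 + f*(⅙) = 0 + f/6 = f/6)
(13*U(-4))*18 = (13*((⅙)*(-4)))*18 = (13*(-⅔))*18 = -26/3*18 = -156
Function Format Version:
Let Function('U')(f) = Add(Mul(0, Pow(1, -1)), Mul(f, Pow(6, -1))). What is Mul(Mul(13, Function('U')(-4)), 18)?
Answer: -156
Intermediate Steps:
Function('U')(f) = Mul(Rational(1, 6), f) (Function('U')(f) = Add(Mul(0, 1), Mul(f, Rational(1, 6))) = Add(0, Mul(Rational(1, 6), f)) = Mul(Rational(1, 6), f))
Mul(Mul(13, Function('U')(-4)), 18) = Mul(Mul(13, Mul(Rational(1, 6), -4)), 18) = Mul(Mul(13, Rational(-2, 3)), 18) = Mul(Rational(-26, 3), 18) = -156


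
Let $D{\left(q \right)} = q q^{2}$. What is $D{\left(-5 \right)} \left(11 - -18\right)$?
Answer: $-3625$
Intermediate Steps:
$D{\left(q \right)} = q^{3}$
$D{\left(-5 \right)} \left(11 - -18\right) = \left(-5\right)^{3} \left(11 - -18\right) = - 125 \left(11 + 18\right) = \left(-125\right) 29 = -3625$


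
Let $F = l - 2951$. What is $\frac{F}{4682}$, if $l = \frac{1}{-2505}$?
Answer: $- \frac{3696128}{5864205} \approx -0.63029$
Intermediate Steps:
$l = - \frac{1}{2505} \approx -0.0003992$
$F = - \frac{7392256}{2505}$ ($F = - \frac{1}{2505} - 2951 = - \frac{7392256}{2505} \approx -2951.0$)
$\frac{F}{4682} = - \frac{7392256}{2505 \cdot 4682} = \left(- \frac{7392256}{2505}\right) \frac{1}{4682} = - \frac{3696128}{5864205}$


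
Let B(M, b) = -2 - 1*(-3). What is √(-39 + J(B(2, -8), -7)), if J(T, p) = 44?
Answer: √5 ≈ 2.2361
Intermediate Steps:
B(M, b) = 1 (B(M, b) = -2 + 3 = 1)
√(-39 + J(B(2, -8), -7)) = √(-39 + 44) = √5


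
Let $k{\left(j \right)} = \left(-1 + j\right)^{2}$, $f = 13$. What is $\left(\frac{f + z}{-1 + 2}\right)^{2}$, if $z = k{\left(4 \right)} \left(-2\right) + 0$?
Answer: $25$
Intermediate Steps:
$z = -18$ ($z = \left(-1 + 4\right)^{2} \left(-2\right) + 0 = 3^{2} \left(-2\right) + 0 = 9 \left(-2\right) + 0 = -18 + 0 = -18$)
$\left(\frac{f + z}{-1 + 2}\right)^{2} = \left(\frac{13 - 18}{-1 + 2}\right)^{2} = \left(- \frac{5}{1}\right)^{2} = \left(\left(-5\right) 1\right)^{2} = \left(-5\right)^{2} = 25$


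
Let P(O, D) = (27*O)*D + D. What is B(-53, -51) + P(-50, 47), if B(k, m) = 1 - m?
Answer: -63351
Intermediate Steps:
P(O, D) = D + 27*D*O (P(O, D) = 27*D*O + D = D + 27*D*O)
B(-53, -51) + P(-50, 47) = (1 - 1*(-51)) + 47*(1 + 27*(-50)) = (1 + 51) + 47*(1 - 1350) = 52 + 47*(-1349) = 52 - 63403 = -63351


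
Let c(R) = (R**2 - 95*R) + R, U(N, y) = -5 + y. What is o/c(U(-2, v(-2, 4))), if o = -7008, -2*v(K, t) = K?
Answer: -876/49 ≈ -17.878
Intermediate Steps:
v(K, t) = -K/2
c(R) = R**2 - 94*R
o/c(U(-2, v(-2, 4))) = -7008*1/((-94 + (-5 - 1/2*(-2)))*(-5 - 1/2*(-2))) = -7008*1/((-94 + (-5 + 1))*(-5 + 1)) = -7008*(-1/(4*(-94 - 4))) = -7008/((-4*(-98))) = -7008/392 = -7008*1/392 = -876/49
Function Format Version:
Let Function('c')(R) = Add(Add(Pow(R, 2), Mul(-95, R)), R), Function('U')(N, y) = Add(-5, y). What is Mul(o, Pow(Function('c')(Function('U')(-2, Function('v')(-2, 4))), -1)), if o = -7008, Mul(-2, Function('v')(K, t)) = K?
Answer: Rational(-876, 49) ≈ -17.878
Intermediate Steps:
Function('v')(K, t) = Mul(Rational(-1, 2), K)
Function('c')(R) = Add(Pow(R, 2), Mul(-94, R))
Mul(o, Pow(Function('c')(Function('U')(-2, Function('v')(-2, 4))), -1)) = Mul(-7008, Pow(Mul(Add(-5, Mul(Rational(-1, 2), -2)), Add(-94, Add(-5, Mul(Rational(-1, 2), -2)))), -1)) = Mul(-7008, Pow(Mul(Add(-5, 1), Add(-94, Add(-5, 1))), -1)) = Mul(-7008, Pow(Mul(-4, Add(-94, -4)), -1)) = Mul(-7008, Pow(Mul(-4, -98), -1)) = Mul(-7008, Pow(392, -1)) = Mul(-7008, Rational(1, 392)) = Rational(-876, 49)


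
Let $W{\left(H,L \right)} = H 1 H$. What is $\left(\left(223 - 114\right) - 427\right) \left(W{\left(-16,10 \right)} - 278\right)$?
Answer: $6996$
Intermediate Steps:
$W{\left(H,L \right)} = H^{2}$ ($W{\left(H,L \right)} = H H = H^{2}$)
$\left(\left(223 - 114\right) - 427\right) \left(W{\left(-16,10 \right)} - 278\right) = \left(\left(223 - 114\right) - 427\right) \left(\left(-16\right)^{2} - 278\right) = \left(109 - 427\right) \left(256 - 278\right) = \left(-318\right) \left(-22\right) = 6996$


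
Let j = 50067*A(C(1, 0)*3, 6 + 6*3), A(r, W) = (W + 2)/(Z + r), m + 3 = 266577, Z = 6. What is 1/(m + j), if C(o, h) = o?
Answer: 1/411212 ≈ 2.4318e-6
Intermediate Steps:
m = 266574 (m = -3 + 266577 = 266574)
A(r, W) = (2 + W)/(6 + r) (A(r, W) = (W + 2)/(6 + r) = (2 + W)/(6 + r))
j = 144638 (j = 50067*((2 + (6 + 6*3))/(6 + 1*3)) = 50067*((2 + (6 + 18))/(6 + 3)) = 50067*((2 + 24)/9) = 50067*((⅑)*26) = 50067*(26/9) = 144638)
1/(m + j) = 1/(266574 + 144638) = 1/411212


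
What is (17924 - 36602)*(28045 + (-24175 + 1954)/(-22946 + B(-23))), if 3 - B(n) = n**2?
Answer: -683090219031/1304 ≈ -5.2384e+8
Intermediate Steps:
B(n) = 3 - n**2
(17924 - 36602)*(28045 + (-24175 + 1954)/(-22946 + B(-23))) = (17924 - 36602)*(28045 + (-24175 + 1954)/(-22946 + (3 - 1*(-23)**2))) = -18678*(28045 - 22221/(-22946 + (3 - 1*529))) = -18678*(28045 - 22221/(-22946 + (3 - 529))) = -18678*(28045 - 22221/(-22946 - 526)) = -18678*(28045 - 22221/(-23472)) = -18678*(28045 - 22221*(-1/23472)) = -18678*(28045 + 2469/2608) = -18678*73143829/2608 = -683090219031/1304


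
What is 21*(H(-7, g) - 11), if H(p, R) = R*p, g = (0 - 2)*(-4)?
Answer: -1407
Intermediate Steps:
g = 8 (g = -2*(-4) = 8)
21*(H(-7, g) - 11) = 21*(8*(-7) - 11) = 21*(-56 - 11) = 21*(-67) = -1407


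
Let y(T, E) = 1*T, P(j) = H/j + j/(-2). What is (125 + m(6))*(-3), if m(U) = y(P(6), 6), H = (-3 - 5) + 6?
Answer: -365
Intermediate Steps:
H = -2 (H = -8 + 6 = -2)
P(j) = -2/j - j/2 (P(j) = -2/j + j/(-2) = -2/j + j*(-1/2) = -2/j - j/2)
y(T, E) = T
m(U) = -10/3 (m(U) = -2/6 - 1/2*6 = -2*1/6 - 3 = -1/3 - 3 = -10/3)
(125 + m(6))*(-3) = (125 - 10/3)*(-3) = (365/3)*(-3) = -365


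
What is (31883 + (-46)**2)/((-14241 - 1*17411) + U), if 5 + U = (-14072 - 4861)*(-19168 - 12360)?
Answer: 33999/596887967 ≈ 5.6960e-5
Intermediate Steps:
U = 596919619 (U = -5 + (-14072 - 4861)*(-19168 - 12360) = -5 - 18933*(-31528) = -5 + 596919624 = 596919619)
(31883 + (-46)**2)/((-14241 - 1*17411) + U) = (31883 + (-46)**2)/((-14241 - 1*17411) + 596919619) = (31883 + 2116)/((-14241 - 17411) + 596919619) = 33999/(-31652 + 596919619) = 33999/596887967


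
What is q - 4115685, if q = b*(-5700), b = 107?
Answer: -4725585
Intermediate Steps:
q = -609900 (q = 107*(-5700) = -609900)
q - 4115685 = -609900 - 4115685 = -4725585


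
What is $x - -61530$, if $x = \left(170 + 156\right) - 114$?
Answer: $61742$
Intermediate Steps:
$x = 212$ ($x = 326 - 114 = 212$)
$x - -61530 = 212 - -61530 = 212 + 61530 = 61742$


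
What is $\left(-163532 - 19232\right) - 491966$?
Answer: $-674730$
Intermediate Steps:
$\left(-163532 - 19232\right) - 491966 = -182764 - 491966 = -674730$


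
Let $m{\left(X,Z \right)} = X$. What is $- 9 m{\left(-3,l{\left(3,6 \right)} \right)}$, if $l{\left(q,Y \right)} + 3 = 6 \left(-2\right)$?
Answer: $27$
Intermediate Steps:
$l{\left(q,Y \right)} = -15$ ($l{\left(q,Y \right)} = -3 + 6 \left(-2\right) = -3 - 12 = -15$)
$- 9 m{\left(-3,l{\left(3,6 \right)} \right)} = \left(-9\right) \left(-3\right) = 27$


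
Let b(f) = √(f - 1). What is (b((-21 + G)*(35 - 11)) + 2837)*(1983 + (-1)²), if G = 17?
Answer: 5628608 + 1984*I*√97 ≈ 5.6286e+6 + 19540.0*I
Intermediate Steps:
b(f) = √(-1 + f)
(b((-21 + G)*(35 - 11)) + 2837)*(1983 + (-1)²) = (√(-1 + (-21 + 17)*(35 - 11)) + 2837)*(1983 + (-1)²) = (√(-1 - 4*24) + 2837)*(1983 + 1) = (√(-1 - 96) + 2837)*1984 = (√(-97) + 2837)*1984 = (I*√97 + 2837)*1984 = (2837 + I*√97)*1984 = 5628608 + 1984*I*√97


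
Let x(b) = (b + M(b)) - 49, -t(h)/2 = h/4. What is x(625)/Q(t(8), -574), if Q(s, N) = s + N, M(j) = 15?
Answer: -591/578 ≈ -1.0225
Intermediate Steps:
t(h) = -h/2 (t(h) = -2*h/4 = -h/2)
Q(s, N) = N + s
x(b) = -34 + b (x(b) = (b + 15) - 49 = (15 + b) - 49 = -34 + b)
x(625)/Q(t(8), -574) = (-34 + 625)/(-574 - ½*8) = 591/(-574 - 4) = 591/(-578) = 591*(-1/578) = -591/578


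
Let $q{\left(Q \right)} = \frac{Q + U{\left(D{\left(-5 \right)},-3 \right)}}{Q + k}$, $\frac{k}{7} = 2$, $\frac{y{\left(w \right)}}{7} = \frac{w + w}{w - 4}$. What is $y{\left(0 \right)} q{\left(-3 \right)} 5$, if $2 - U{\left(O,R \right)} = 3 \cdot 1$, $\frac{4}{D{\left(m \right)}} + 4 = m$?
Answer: $0$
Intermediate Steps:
$D{\left(m \right)} = \frac{4}{-4 + m}$
$y{\left(w \right)} = \frac{14 w}{-4 + w}$ ($y{\left(w \right)} = 7 \frac{w + w}{w - 4} = 7 \frac{2 w}{-4 + w} = \frac{14 w}{-4 + w}$)
$U{\left(O,R \right)} = -1$ ($U{\left(O,R \right)} = 2 - 3 \cdot 1 = 2 - 3 = -1$)
$k = 14$ ($k = 7 \cdot 2 = 14$)
$q{\left(Q \right)} = \frac{-1 + Q}{14 + Q}$ ($q{\left(Q \right)} = \frac{Q - 1}{Q + 14} = \frac{-1 + Q}{14 + Q}$)
$y{\left(0 \right)} q{\left(-3 \right)} 5 = 14 \cdot 0 \frac{1}{-4 + 0} \frac{-1 - 3}{14 - 3} \cdot 5 = 14 \cdot 0 \frac{1}{-4} \cdot \frac{1}{11} \left(-4\right) 5 = 14 \cdot 0 \left(- \frac{1}{4}\right) \frac{1}{11} \left(-4\right) 5 = 0 \left(- \frac{4}{11}\right) 5 = 0 \cdot 5 = 0$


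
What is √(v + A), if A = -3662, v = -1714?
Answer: 16*I*√21 ≈ 73.321*I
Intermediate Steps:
√(v + A) = √(-1714 - 3662) = √(-5376) = 16*I*√21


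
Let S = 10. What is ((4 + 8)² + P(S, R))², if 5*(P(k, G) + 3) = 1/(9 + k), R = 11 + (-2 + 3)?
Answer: 179452816/9025 ≈ 19884.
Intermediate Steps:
R = 12 (R = 11 + 1 = 12)
P(k, G) = -3 + 1/(5*(9 + k))
((4 + 8)² + P(S, R))² = ((4 + 8)² + (-134 - 15*10)/(5*(9 + 10)))² = (12² + (⅕)*(-134 - 150)/19)² = (144 + (⅕)*(1/19)*(-284))² = (144 - 284/95)² = (13396/95)² = 179452816/9025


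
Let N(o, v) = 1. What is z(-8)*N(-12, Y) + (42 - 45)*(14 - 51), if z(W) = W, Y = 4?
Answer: 103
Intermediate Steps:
z(-8)*N(-12, Y) + (42 - 45)*(14 - 51) = -8*1 + (42 - 45)*(14 - 51) = -8 - 3*(-37) = -8 + 111 = 103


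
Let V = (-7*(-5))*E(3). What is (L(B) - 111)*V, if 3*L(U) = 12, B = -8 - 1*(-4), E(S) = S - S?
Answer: 0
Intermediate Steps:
E(S) = 0
B = -4 (B = -8 + 4 = -4)
L(U) = 4 (L(U) = (⅓)*12 = 4)
V = 0 (V = -7*(-5)*0 = 35*0 = 0)
(L(B) - 111)*V = (4 - 111)*0 = -107*0 = 0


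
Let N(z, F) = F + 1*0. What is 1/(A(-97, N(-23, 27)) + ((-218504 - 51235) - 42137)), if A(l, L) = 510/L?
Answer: -9/2806714 ≈ -3.2066e-6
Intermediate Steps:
N(z, F) = F (N(z, F) = F + 0 = F)
1/(A(-97, N(-23, 27)) + ((-218504 - 51235) - 42137)) = 1/(510/27 + ((-218504 - 51235) - 42137)) = 1/(510*(1/27) + (-269739 - 42137)) = 1/(170/9 - 311876) = 1/(-2806714/9) = -9/2806714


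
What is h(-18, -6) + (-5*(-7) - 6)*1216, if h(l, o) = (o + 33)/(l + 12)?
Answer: 70519/2 ≈ 35260.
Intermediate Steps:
h(l, o) = (33 + o)/(12 + l)
h(-18, -6) + (-5*(-7) - 6)*1216 = (33 - 6)/(12 - 18) + (-5*(-7) - 6)*1216 = 27/(-6) + (35 - 6)*1216 = -⅙*27 + 29*1216 = -9/2 + 35264 = 70519/2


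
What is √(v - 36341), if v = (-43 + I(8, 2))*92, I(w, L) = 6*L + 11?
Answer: I*√38181 ≈ 195.4*I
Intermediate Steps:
I(w, L) = 11 + 6*L
v = -1840 (v = (-43 + (11 + 6*2))*92 = (-43 + (11 + 12))*92 = (-43 + 23)*92 = -20*92 = -1840)
√(v - 36341) = √(-1840 - 36341) = √(-38181) = I*√38181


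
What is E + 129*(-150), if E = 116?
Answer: -19234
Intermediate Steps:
E + 129*(-150) = 116 + 129*(-150) = 116 - 19350 = -19234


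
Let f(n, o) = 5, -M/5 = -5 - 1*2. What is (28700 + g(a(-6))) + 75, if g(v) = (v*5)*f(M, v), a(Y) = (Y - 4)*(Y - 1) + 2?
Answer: 30575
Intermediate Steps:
M = 35 (M = -5*(-5 - 1*2) = -5*(-5 - 2) = -5*(-7) = 35)
a(Y) = 2 + (-1 + Y)*(-4 + Y) (a(Y) = (-4 + Y)*(-1 + Y) + 2 = (-1 + Y)*(-4 + Y) + 2 = 2 + (-1 + Y)*(-4 + Y))
g(v) = 25*v (g(v) = (v*5)*5 = (5*v)*5 = 25*v)
(28700 + g(a(-6))) + 75 = (28700 + 25*(6 + (-6)**2 - 5*(-6))) + 75 = (28700 + 25*(6 + 36 + 30)) + 75 = (28700 + 25*72) + 75 = (28700 + 1800) + 75 = 30500 + 75 = 30575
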